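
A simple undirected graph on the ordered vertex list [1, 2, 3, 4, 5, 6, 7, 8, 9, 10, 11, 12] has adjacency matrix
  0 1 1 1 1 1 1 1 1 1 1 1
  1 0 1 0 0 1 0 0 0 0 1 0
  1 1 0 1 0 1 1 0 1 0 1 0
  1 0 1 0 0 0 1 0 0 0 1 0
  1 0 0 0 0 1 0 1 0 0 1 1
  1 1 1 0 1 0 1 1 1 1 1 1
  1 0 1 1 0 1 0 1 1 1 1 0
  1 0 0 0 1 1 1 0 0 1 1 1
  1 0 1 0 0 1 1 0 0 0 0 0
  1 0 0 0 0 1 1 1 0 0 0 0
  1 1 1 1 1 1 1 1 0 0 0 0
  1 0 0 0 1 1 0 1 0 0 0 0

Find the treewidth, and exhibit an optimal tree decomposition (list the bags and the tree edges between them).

Every bag has size at most 5, so the width is 5 − 1 = 4 and tw(G) ≤ 4. On the other hand G contains the 5-clique {1, 3, 4, 7, 11}. A clique must lie in a single bag of any decomposition, so no decomposition can have width below 4. The upper and lower bounds meet at 4, so that is the treewidth.

Treewidth 4.
Bags: B1 = {1, 3, 6, 7, 11}  B2 = {1, 6, 7, 8, 11}  B3 = {1, 3, 4, 7, 11}  B4 = {1, 5, 6, 8, 11}  B5 = {1, 2, 3, 6, 11}  B6 = {1, 3, 6, 7, 9}  B7 = {1, 5, 6, 8, 12}  B8 = {1, 6, 7, 8, 10}
Tree: B1–B2, B1–B3, B2–B4, B1–B5, B1–B6, B4–B7, B2–B8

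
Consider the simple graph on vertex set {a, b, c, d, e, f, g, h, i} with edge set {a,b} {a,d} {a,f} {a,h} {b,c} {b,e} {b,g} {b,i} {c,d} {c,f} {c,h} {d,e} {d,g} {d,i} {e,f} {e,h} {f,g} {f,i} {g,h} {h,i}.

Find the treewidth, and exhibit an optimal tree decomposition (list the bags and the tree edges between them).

Treewidth 4.
One such decomposition:
Bags: B1 = {b, d, f, g, h}  B2 = {b, c, d, f, h}  B3 = {a, b, d, f, h}  B4 = {b, d, e, f, h}  B5 = {b, d, f, h, i}
Tree: B1–B2, B2–B3, B3–B4, B4–B5

The largest bag has 5 vertices, giving width 4; this decomposition certifies tw(G) ≤ 4. For the lower bound: the 5 vertex sets {f,g}, {c,h}, {a,b}, {d}, {e} are disjoint, each induces a connected subgraph, and every pair is joined by at least one edge of G. Contracting each set to a single vertex therefore yields K_{5} as a minor, and since treewidth is minor-monotone, tw(G) ≥ tw(K_{5}) = 4. Hence tw(G) = 4 exactly.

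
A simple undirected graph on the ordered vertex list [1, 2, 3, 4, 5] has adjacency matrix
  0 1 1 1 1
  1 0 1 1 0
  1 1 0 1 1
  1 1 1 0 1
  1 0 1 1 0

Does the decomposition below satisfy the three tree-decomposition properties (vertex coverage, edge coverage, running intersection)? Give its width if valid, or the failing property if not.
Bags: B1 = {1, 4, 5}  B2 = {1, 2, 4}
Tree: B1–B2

No — vertex 3 appears in no bag.

A tree decomposition must satisfy three properties: every vertex lies in some bag; for every edge, both endpoints lie together in some bag; and for every vertex, the bags containing it form a connected subtree. Here vertex 3 appears in no bag, so the decomposition is invalid.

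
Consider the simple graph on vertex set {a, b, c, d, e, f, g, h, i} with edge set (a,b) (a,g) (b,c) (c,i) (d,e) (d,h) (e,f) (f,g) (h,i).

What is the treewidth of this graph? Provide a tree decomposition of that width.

Treewidth 2.
Bags: B1 = {d, e, f}  B2 = {d, f, g}  B3 = {a, d, g}  B4 = {a, b, d}  B5 = {b, c, d}  B6 = {c, d, i}  B7 = {d, h, i}
Tree: B1–B2, B2–B3, B3–B4, B4–B5, B5–B6, B6–B7

Each bag holds 3 vertices, so the decomposition has width 2, which upper-bounds the treewidth. The edges d–e–f–g–a–b–c–i–h–d form a cycle, so G is not a tree and its treewidth is at least 2. Combining the bounds, tw(G) = 2.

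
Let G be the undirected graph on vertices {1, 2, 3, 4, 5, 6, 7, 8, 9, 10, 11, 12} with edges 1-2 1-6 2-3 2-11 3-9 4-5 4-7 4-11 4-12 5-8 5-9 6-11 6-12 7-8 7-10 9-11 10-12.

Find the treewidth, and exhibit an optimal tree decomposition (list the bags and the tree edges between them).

Every bag has size at most 4, so the width is 4 − 1 = 3 and tw(G) ≤ 3. For the lower bound: the 4 vertex sets {7,8,10}, {12}, {4}, {5,6,9,11} are disjoint, each induces a connected subgraph, and every pair is joined by at least one edge of G. Contracting each set to a single vertex therefore yields K_{4} as a minor, and since treewidth is minor-monotone, tw(G) ≥ tw(K_{4}) = 3. Combining the bounds, tw(G) = 3.

Treewidth 3.
Bags: B1 = {7, 8, 10, 12}  B2 = {4, 7, 8, 12}  B3 = {4, 5, 8, 12}  B4 = {4, 5, 6, 12}  B5 = {4, 5, 6, 11}  B6 = {5, 6, 9, 11}  B7 = {1, 6, 9, 11}  B8 = {1, 2, 9, 11}  B9 = {1, 2, 3, 9}
Tree: B1–B2, B2–B3, B3–B4, B4–B5, B5–B6, B6–B7, B7–B8, B8–B9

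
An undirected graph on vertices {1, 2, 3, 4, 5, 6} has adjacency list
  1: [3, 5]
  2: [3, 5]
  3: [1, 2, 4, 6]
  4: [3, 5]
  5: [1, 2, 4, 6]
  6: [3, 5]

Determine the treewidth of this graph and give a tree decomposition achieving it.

The largest bag has 3 vertices, giving width 2; this decomposition certifies tw(G) ≤ 2. The edges 3–2–5–4–3 form a cycle, so G is not a tree and its treewidth is at least 2. Hence tw(G) = 2 exactly.

Treewidth 2.
One optimal decomposition is:
Bags: B1 = {2, 3, 5}  B2 = {3, 4, 5}  B3 = {1, 3, 5}  B4 = {3, 5, 6}
Tree: B1–B2, B2–B3, B3–B4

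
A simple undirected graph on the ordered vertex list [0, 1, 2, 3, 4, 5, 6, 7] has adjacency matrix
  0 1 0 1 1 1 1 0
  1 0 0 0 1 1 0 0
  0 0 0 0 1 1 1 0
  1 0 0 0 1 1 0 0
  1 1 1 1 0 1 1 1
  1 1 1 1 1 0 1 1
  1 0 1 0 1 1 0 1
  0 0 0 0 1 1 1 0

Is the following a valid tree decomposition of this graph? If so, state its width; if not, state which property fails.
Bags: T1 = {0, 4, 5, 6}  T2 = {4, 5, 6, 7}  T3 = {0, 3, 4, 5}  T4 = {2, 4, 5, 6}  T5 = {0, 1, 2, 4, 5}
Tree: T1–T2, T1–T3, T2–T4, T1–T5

No — bags containing vertex 2 are not connected in the tree.

A tree decomposition must satisfy three properties: every vertex lies in some bag; for every edge, both endpoints lie together in some bag; and for every vertex, the bags containing it form a connected subtree. Here bags containing vertex 2 are not connected in the tree, so the decomposition is invalid.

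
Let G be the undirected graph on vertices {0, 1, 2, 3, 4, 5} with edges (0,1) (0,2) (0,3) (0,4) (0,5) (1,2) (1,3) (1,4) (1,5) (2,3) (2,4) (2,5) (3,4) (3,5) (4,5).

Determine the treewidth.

A width-5 tree decomposition is:
Bags: B1 = {0, 1, 2, 3, 4, 5}
Tree: (single bag)
With just one bag of size 6, the width is 6 − 1 = 5, so tw(G) ≤ 5. For the lower bound, the 6 vertices {0, 1, 2, 3, 4, 5} are pairwise adjacent, and any tree decomposition puts a clique entirely inside one bag — forcing width ≥ 5. Therefore the treewidth is 5.

5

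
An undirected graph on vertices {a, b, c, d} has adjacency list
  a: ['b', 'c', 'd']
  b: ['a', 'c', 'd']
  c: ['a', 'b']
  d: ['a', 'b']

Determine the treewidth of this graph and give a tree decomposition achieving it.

Each bag holds 3 vertices, so the decomposition has width 2, which upper-bounds the treewidth. On the other hand G contains the 3-clique {a, b, d}. A clique must lie in a single bag of any decomposition, so no decomposition can have width below 2. Combining the bounds, tw(G) = 2.

Treewidth 2.
One such decomposition:
Bags: B1 = {a, b, d}  B2 = {a, b, c}
Tree: B1–B2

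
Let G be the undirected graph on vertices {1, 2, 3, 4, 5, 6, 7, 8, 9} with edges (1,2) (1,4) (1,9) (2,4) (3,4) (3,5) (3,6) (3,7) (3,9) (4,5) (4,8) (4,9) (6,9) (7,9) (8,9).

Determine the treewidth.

2

A width-2 tree decomposition is:
Bags: B1 = {3, 6, 9}  B2 = {3, 4, 9}  B3 = {3, 7, 9}  B4 = {1, 4, 9}  B5 = {3, 4, 5}  B6 = {1, 2, 4}  B7 = {4, 8, 9}
Tree: B1–B2, B1–B3, B2–B4, B2–B5, B4–B6, B2–B7
Each bag holds 3 vertices, so the decomposition has width 2, which upper-bounds the treewidth. For the lower bound, the 3 vertices {4, 8, 9} are pairwise adjacent, and any tree decomposition puts a clique entirely inside one bag — forcing width ≥ 2. The upper and lower bounds meet at 2, so that is the treewidth.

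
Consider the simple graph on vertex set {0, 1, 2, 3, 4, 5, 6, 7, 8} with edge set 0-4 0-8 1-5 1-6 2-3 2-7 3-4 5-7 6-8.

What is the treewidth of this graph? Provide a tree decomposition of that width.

Treewidth 2.
One such decomposition:
Bags: B1 = {2, 3, 4}  B2 = {0, 2, 4}  B3 = {0, 2, 8}  B4 = {2, 6, 8}  B5 = {1, 2, 6}  B6 = {1, 2, 5}  B7 = {2, 5, 7}
Tree: B1–B2, B2–B3, B3–B4, B4–B5, B5–B6, B6–B7

The largest bag has 3 vertices, giving width 2; this decomposition certifies tw(G) ≤ 2. The edges 2–3–4–0–8–6–1–5–7–2 form a cycle, so G is not a tree and its treewidth is at least 2. Hence tw(G) = 2 exactly.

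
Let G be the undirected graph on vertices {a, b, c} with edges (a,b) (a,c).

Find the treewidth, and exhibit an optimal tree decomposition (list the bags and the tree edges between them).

Treewidth 1.
Bags: B1 = {a, c}  B2 = {a, b}
Tree: B1–B2

Every bag has size at most 2, so the width is 2 − 1 = 1 and tw(G) ≤ 1. G has an edge, so its treewidth is at least 1. The upper and lower bounds meet at 1, so that is the treewidth.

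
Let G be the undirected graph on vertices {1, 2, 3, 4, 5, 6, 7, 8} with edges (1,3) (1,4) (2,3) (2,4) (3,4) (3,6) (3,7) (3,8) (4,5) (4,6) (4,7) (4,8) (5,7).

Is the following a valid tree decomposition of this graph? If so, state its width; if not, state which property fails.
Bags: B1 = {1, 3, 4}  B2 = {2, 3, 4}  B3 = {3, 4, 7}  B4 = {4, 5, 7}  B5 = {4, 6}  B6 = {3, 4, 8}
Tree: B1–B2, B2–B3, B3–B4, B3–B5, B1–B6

A tree decomposition must satisfy three properties: every vertex lies in some bag; for every edge, both endpoints lie together in some bag; and for every vertex, the bags containing it form a connected subtree. Here edge (3,6) lies in no bag, so the decomposition is invalid.

No — edge (3,6) lies in no bag.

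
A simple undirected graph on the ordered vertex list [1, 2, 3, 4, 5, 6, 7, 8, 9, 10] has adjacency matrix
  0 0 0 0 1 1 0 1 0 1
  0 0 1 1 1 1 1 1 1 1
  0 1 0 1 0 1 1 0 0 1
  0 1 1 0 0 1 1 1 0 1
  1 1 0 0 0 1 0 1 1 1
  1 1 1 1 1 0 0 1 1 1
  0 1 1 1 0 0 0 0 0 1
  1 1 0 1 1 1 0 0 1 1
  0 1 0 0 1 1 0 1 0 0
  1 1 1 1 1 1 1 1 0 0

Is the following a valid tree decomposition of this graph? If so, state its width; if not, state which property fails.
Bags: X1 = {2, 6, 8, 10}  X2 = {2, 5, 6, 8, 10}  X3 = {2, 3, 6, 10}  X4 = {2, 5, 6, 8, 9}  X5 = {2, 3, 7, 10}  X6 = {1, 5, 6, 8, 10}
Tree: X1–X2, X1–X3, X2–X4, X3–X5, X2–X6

No — vertex 4 appears in no bag.

A tree decomposition must satisfy three properties: every vertex lies in some bag; for every edge, both endpoints lie together in some bag; and for every vertex, the bags containing it form a connected subtree. Here vertex 4 appears in no bag, so the decomposition is invalid.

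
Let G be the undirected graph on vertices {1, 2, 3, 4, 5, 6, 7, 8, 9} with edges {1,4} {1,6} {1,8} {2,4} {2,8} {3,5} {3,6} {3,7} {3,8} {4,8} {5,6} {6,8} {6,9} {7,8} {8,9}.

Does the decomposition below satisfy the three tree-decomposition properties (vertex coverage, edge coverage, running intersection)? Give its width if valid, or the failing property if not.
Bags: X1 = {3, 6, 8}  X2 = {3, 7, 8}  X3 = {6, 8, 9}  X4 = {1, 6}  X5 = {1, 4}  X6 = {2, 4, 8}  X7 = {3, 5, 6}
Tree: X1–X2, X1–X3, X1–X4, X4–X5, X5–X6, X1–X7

No — edge (8,1) lies in no bag.

A tree decomposition must satisfy three properties: every vertex lies in some bag; for every edge, both endpoints lie together in some bag; and for every vertex, the bags containing it form a connected subtree. Here edge (8,1) lies in no bag, so the decomposition is invalid.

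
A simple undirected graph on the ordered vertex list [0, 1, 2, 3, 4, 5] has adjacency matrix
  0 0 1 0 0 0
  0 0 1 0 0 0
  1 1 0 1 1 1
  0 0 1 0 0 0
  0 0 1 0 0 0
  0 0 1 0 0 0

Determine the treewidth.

1

A width-1 tree decomposition is:
Bags: B1 = {2, 3}  B2 = {2, 5}  B3 = {2, 4}  B4 = {1, 2}  B5 = {0, 2}
Tree: B1–B2, B2–B3, B1–B4, B4–B5
The largest bag has 2 vertices, giving width 1; this decomposition certifies tw(G) ≤ 1. Since G has at least one edge (e.g. 2–3), it is not an edgeless graph, so tw(G) ≥ 1. Hence tw(G) = 1 exactly.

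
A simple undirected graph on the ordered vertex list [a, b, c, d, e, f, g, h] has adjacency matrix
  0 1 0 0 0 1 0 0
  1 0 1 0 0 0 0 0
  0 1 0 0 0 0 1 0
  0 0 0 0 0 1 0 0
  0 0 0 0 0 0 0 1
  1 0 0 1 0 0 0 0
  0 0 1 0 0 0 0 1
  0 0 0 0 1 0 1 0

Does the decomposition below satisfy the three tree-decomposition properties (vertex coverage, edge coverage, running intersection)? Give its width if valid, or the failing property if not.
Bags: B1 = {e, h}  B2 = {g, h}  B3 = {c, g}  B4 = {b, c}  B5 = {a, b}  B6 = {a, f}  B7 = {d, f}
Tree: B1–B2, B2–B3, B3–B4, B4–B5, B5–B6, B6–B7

Checking the three conditions: (i) the bags cover all of {a, b, c, d, e, f, g, h}; (ii) for each edge, some bag contains both endpoints; (iii) the bags containing any fixed vertex form a subtree. All hold, so the decomposition is valid with width 2 − 1 = 1.

Yes; width 1.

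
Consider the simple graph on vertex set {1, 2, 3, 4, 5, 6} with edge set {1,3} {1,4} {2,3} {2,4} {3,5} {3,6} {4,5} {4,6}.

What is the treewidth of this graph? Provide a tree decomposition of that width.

Treewidth 2.
Bags: B1 = {3, 4, 6}  B2 = {3, 4, 5}  B3 = {1, 3, 4}  B4 = {2, 3, 4}
Tree: B1–B2, B2–B3, B3–B4

The largest bag has 3 vertices, giving width 2; this decomposition certifies tw(G) ≤ 2. The edges 6–4–5–3–6 form a cycle, so G is not a tree and its treewidth is at least 2. The upper and lower bounds meet at 2, so that is the treewidth.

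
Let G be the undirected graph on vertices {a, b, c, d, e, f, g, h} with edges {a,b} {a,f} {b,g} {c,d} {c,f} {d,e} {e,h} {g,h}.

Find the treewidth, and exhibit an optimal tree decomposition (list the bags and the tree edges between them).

Treewidth 2.
One optimal decomposition is:
Bags: B1 = {d, e, h}  B2 = {d, g, h}  B3 = {b, d, g}  B4 = {a, b, d}  B5 = {a, d, f}  B6 = {c, d, f}
Tree: B1–B2, B2–B3, B3–B4, B4–B5, B5–B6

The largest bag has 3 vertices, giving width 2; this decomposition certifies tw(G) ≤ 2. The edges d–e–h–g–b–a–f–c–d form a cycle, so G is not a tree and its treewidth is at least 2. The upper and lower bounds meet at 2, so that is the treewidth.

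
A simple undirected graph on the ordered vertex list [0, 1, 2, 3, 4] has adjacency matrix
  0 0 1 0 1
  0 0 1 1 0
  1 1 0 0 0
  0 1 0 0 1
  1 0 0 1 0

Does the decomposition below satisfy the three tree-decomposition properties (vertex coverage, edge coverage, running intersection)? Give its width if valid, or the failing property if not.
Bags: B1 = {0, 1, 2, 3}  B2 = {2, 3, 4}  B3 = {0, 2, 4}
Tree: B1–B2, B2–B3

No — bags containing vertex 0 are not connected in the tree.

A tree decomposition must satisfy three properties: every vertex lies in some bag; for every edge, both endpoints lie together in some bag; and for every vertex, the bags containing it form a connected subtree. Here bags containing vertex 0 are not connected in the tree, so the decomposition is invalid.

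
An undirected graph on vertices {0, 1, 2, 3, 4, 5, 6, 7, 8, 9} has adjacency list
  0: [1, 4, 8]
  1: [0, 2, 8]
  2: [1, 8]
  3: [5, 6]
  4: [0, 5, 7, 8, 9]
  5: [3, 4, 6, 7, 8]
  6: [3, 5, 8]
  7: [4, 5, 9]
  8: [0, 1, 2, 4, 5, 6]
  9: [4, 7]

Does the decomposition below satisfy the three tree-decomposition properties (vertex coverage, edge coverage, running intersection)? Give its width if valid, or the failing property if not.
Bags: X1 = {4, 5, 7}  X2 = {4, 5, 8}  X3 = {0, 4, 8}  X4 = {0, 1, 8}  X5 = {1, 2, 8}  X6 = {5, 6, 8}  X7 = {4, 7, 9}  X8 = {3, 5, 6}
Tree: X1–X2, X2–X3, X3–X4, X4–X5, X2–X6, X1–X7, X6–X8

Checking the three conditions: (i) the bags cover all of {0, 1, 2, 3, 4, 5, 6, 7, 8, 9}; (ii) for each edge, some bag contains both endpoints; (iii) the bags containing any fixed vertex form a subtree. All hold, so the decomposition is valid with width 3 − 1 = 2.

Yes; width 2.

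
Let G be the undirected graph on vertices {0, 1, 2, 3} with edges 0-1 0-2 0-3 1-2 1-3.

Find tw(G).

2

A width-2 tree decomposition is:
Bags: B1 = {0, 1, 3}  B2 = {0, 1, 2}
Tree: B1–B2
The largest bag has 3 vertices, giving width 2; this decomposition certifies tw(G) ≤ 2. For the lower bound, the 3 vertices {0, 1, 2} are pairwise adjacent, and any tree decomposition puts a clique entirely inside one bag — forcing width ≥ 2. Combining the bounds, tw(G) = 2.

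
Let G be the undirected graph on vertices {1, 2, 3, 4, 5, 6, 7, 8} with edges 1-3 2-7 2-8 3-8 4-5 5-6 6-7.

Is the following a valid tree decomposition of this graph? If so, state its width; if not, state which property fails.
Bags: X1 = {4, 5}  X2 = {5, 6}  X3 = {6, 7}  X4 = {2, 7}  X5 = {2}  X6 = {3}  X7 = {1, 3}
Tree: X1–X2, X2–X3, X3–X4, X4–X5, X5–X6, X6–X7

No — vertex 8 appears in no bag.

A tree decomposition must satisfy three properties: every vertex lies in some bag; for every edge, both endpoints lie together in some bag; and for every vertex, the bags containing it form a connected subtree. Here vertex 8 appears in no bag, so the decomposition is invalid.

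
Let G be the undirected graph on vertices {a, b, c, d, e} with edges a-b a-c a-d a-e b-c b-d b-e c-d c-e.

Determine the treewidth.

3

A width-3 tree decomposition is:
Bags: B1 = {a, b, c, e}  B2 = {a, b, c, d}
Tree: B1–B2
Each bag holds 4 vertices, so the decomposition has width 3, which upper-bounds the treewidth. For the lower bound, the 4 vertices {a, b, c, d} are pairwise adjacent, and any tree decomposition puts a clique entirely inside one bag — forcing width ≥ 3. Hence tw(G) = 3 exactly.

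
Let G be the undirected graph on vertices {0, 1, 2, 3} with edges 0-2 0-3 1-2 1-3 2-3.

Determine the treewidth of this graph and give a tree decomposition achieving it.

The largest bag has 3 vertices, giving width 2; this decomposition certifies tw(G) ≤ 2. For the lower bound, the 3 vertices {0, 2, 3} are pairwise adjacent, and any tree decomposition puts a clique entirely inside one bag — forcing width ≥ 2. Hence tw(G) = 2 exactly.

Treewidth 2.
One optimal decomposition is:
Bags: B1 = {0, 2, 3}  B2 = {1, 2, 3}
Tree: B1–B2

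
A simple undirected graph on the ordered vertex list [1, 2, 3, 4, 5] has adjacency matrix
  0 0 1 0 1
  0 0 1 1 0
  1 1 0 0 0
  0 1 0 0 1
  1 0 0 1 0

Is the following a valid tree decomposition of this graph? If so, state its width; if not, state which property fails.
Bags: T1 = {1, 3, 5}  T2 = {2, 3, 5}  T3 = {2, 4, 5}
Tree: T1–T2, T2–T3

Yes; width 2.

Every vertex of G appears in some bag (union = {1, 2, 3, 4, 5}); every edge is covered by a bag; and for each vertex v the set of bags containing v is connected in the bag tree. The decomposition is therefore valid. The largest bag has 3 vertices, so the width is 2.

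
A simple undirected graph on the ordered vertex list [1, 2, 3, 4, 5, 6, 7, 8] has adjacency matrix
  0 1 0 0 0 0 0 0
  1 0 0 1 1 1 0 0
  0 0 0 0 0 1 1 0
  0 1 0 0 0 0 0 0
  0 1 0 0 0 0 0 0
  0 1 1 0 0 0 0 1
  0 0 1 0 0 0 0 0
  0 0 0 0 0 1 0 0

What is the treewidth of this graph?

1

A width-1 tree decomposition is:
Bags: B1 = {2, 6}  B2 = {2, 4}  B3 = {3, 6}  B4 = {2, 5}  B5 = {1, 2}  B6 = {3, 7}  B7 = {6, 8}
Tree: B1–B2, B1–B3, B2–B4, B2–B5, B3–B6, B3–B7
Each bag holds 2 vertices, so the decomposition has width 1, which upper-bounds the treewidth. G has an edge, so its treewidth is at least 1. Combining the bounds, tw(G) = 1.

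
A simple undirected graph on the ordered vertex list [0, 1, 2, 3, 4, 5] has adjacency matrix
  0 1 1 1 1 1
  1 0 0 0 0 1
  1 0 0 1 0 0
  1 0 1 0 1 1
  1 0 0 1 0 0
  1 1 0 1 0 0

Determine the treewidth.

A width-2 tree decomposition is:
Bags: B1 = {0, 2, 3}  B2 = {0, 3, 5}  B3 = {0, 1, 5}  B4 = {0, 3, 4}
Tree: B1–B2, B2–B3, B2–B4
The largest bag has 3 vertices, giving width 2; this decomposition certifies tw(G) ≤ 2. On the other hand G contains the 3-clique {0, 1, 5}. A clique must lie in a single bag of any decomposition, so no decomposition can have width below 2. Combining the bounds, tw(G) = 2.

2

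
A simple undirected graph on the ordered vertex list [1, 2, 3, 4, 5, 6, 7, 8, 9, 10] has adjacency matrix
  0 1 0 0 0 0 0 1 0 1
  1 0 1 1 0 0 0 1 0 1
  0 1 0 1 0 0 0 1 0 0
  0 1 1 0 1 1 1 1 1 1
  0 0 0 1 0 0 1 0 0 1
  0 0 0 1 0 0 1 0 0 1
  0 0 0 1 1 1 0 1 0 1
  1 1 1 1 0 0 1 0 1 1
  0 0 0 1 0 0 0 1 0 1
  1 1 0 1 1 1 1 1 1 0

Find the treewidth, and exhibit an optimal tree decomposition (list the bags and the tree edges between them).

The largest bag has 4 vertices, giving width 3; this decomposition certifies tw(G) ≤ 3. For the lower bound, the 4 vertices {1, 2, 8, 10} are pairwise adjacent, and any tree decomposition puts a clique entirely inside one bag — forcing width ≥ 3. Therefore the treewidth is 3.

Treewidth 3.
One such decomposition:
Bags: B1 = {2, 4, 8, 10}  B2 = {1, 2, 8, 10}  B3 = {4, 8, 9, 10}  B4 = {4, 7, 8, 10}  B5 = {4, 5, 7, 10}  B6 = {2, 3, 4, 8}  B7 = {4, 6, 7, 10}
Tree: B1–B2, B1–B3, B3–B4, B4–B5, B1–B6, B5–B7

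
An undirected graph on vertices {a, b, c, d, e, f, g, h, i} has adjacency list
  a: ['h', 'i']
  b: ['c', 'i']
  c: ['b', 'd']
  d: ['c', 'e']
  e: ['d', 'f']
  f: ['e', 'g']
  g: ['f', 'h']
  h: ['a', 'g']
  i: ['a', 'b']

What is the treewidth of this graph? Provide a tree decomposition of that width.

The largest bag has 3 vertices, giving width 2; this decomposition certifies tw(G) ≤ 2. For the lower bound, G contains the cycle c–b–i–a–h–g–f–e–d–c, so G is not a forest; only forests have treewidth ≤ 1, hence tw(G) ≥ 2. Combining the bounds, tw(G) = 2.

Treewidth 2.
One optimal decomposition is:
Bags: B1 = {b, c, i}  B2 = {a, c, i}  B3 = {a, c, h}  B4 = {c, g, h}  B5 = {c, f, g}  B6 = {c, e, f}  B7 = {c, d, e}
Tree: B1–B2, B2–B3, B3–B4, B4–B5, B5–B6, B6–B7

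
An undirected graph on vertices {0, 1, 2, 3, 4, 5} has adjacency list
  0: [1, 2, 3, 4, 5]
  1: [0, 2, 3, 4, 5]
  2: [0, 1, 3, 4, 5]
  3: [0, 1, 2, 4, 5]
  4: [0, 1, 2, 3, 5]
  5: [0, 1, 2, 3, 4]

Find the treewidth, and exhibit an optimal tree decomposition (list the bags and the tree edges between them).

Treewidth 5.
Bags: B1 = {0, 1, 2, 3, 4, 5}
Tree: (single bag)

With just one bag of size 6, the width is 6 − 1 = 5, so tw(G) ≤ 5. For the lower bound, the 6 vertices {0, 1, 2, 3, 4, 5} are pairwise adjacent, and any tree decomposition puts a clique entirely inside one bag — forcing width ≥ 5. Combining the bounds, tw(G) = 5.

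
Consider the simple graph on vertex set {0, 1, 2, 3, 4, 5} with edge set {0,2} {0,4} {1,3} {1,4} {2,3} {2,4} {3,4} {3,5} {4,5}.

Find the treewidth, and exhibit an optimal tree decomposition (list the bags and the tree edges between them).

Treewidth 2.
Bags: B1 = {0, 2, 4}  B2 = {2, 3, 4}  B3 = {1, 3, 4}  B4 = {3, 4, 5}
Tree: B1–B2, B2–B3, B3–B4

Every bag has size at most 3, so the width is 3 − 1 = 2 and tw(G) ≤ 2. Conversely, {0, 2, 4} is a clique of size 3, and the vertices of any clique must share a bag in every tree decomposition; so some bag has ≥ 3 vertices and tw(G) ≥ 2. Therefore the treewidth is 2.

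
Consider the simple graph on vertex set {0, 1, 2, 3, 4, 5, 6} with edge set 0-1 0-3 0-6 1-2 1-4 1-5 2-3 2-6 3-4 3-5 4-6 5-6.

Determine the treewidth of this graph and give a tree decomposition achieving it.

Treewidth 3.
Bags: B1 = {1, 3, 5, 6}  B2 = {0, 1, 3, 6}  B3 = {1, 2, 3, 6}  B4 = {1, 3, 4, 6}
Tree: B1–B2, B2–B3, B3–B4

Every bag has size at most 4, so the width is 4 − 1 = 3 and tw(G) ≤ 3. For the lower bound: the 4 vertex sets {5,6}, {0,3}, {1}, {2} are disjoint, each induces a connected subgraph, and every pair is joined by at least one edge of G. Contracting each set to a single vertex therefore yields K_{4} as a minor, and since treewidth is minor-monotone, tw(G) ≥ tw(K_{4}) = 3. Hence tw(G) = 3 exactly.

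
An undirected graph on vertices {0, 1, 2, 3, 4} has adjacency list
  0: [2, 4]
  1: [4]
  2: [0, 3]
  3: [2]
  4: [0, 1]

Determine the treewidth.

A width-1 tree decomposition is:
Bags: B1 = {0, 4}  B2 = {0, 2}  B3 = {1, 4}  B4 = {2, 3}
Tree: B1–B2, B1–B3, B2–B4
Each bag holds 2 vertices, so the decomposition has width 1, which upper-bounds the treewidth. Any graph with an edge has treewidth ≥ 1, and G has the edge 0–4. Hence tw(G) = 1 exactly.

1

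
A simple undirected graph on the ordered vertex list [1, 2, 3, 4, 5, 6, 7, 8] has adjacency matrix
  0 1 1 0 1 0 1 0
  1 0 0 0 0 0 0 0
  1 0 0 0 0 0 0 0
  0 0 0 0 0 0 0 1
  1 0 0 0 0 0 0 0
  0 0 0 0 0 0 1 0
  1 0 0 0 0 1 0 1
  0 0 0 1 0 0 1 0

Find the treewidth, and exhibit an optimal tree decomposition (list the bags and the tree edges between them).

Treewidth 1.
One such decomposition:
Bags: B1 = {1, 7}  B2 = {1, 3}  B3 = {1, 2}  B4 = {1, 5}  B5 = {7, 8}  B6 = {4, 8}  B7 = {6, 7}
Tree: B1–B2, B1–B3, B3–B4, B1–B5, B5–B6, B1–B7

Every bag has size at most 2, so the width is 2 − 1 = 1 and tw(G) ≤ 1. Since G has at least one edge (e.g. 7–1), it is not an edgeless graph, so tw(G) ≥ 1. Therefore the treewidth is 1.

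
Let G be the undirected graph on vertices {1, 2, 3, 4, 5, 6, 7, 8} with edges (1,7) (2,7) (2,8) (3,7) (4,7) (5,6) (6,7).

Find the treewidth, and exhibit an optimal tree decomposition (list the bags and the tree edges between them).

Every bag has size at most 2, so the width is 2 − 1 = 1 and tw(G) ≤ 1. Any graph with an edge has treewidth ≥ 1, and G has the edge 2–7. Therefore the treewidth is 1.

Treewidth 1.
One such decomposition:
Bags: B1 = {2, 7}  B2 = {3, 7}  B3 = {6, 7}  B4 = {2, 8}  B5 = {1, 7}  B6 = {5, 6}  B7 = {4, 7}
Tree: B1–B2, B1–B3, B1–B4, B2–B5, B3–B6, B5–B7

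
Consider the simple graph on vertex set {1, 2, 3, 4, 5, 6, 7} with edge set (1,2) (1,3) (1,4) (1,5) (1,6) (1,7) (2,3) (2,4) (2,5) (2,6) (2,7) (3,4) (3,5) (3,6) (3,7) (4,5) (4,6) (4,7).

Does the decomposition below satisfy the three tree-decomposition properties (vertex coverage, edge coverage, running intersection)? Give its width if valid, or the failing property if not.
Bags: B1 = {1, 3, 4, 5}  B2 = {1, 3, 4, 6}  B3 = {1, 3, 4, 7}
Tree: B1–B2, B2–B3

A tree decomposition must satisfy three properties: every vertex lies in some bag; for every edge, both endpoints lie together in some bag; and for every vertex, the bags containing it form a connected subtree. Here vertex 2 appears in no bag, so the decomposition is invalid.

No — vertex 2 appears in no bag.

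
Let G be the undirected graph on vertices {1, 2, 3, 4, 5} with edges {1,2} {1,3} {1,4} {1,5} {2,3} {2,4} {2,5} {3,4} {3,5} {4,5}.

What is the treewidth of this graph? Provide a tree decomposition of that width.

Treewidth 4.
One optimal decomposition is:
Bags: B1 = {1, 2, 3, 4, 5}
Tree: (single bag)

With just one bag of size 5, the width is 5 − 1 = 4, so tw(G) ≤ 4. For the lower bound, the 5 vertices {1, 2, 3, 4, 5} are pairwise adjacent, and any tree decomposition puts a clique entirely inside one bag — forcing width ≥ 4. The upper and lower bounds meet at 4, so that is the treewidth.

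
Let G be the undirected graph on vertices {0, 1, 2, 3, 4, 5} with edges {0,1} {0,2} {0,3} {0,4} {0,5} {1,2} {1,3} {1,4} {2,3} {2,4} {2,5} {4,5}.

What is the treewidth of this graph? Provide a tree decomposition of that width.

Every bag has size at most 4, so the width is 4 − 1 = 3 and tw(G) ≤ 3. Conversely, {0, 1, 2, 3} is a clique of size 4, and the vertices of any clique must share a bag in every tree decomposition; so some bag has ≥ 4 vertices and tw(G) ≥ 3. The upper and lower bounds meet at 3, so that is the treewidth.

Treewidth 3.
Bags: B1 = {0, 2, 4, 5}  B2 = {0, 1, 2, 4}  B3 = {0, 1, 2, 3}
Tree: B1–B2, B2–B3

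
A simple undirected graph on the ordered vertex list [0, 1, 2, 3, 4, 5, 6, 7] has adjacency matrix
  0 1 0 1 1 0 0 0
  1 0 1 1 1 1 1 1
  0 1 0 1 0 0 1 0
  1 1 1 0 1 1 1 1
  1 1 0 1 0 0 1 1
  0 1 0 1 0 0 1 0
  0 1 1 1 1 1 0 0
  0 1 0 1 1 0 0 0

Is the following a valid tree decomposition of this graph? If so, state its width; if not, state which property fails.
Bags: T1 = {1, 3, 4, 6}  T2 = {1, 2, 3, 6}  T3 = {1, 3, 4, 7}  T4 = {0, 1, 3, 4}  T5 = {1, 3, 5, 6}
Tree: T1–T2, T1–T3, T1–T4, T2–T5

Yes; width 3.

Vertex coverage: the bags together contain {0, 1, 2, 3, 4, 5, 6, 7}, the full vertex set. Edge coverage: each edge of G has both endpoints in at least one bag. Running intersection: for every vertex, the bags containing it form a connected subtree. All three properties hold, so this is a valid tree decomposition of width max|bag| − 1 = 3, and hence tw(G) ≤ 3.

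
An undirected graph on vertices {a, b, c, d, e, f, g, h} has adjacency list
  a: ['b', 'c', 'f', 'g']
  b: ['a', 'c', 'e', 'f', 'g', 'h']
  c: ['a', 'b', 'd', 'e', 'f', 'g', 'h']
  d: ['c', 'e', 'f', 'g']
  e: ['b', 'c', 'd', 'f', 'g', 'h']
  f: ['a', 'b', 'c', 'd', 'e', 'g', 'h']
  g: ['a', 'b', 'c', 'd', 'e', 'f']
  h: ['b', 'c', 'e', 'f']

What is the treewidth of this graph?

4

A width-4 tree decomposition is:
Bags: B1 = {b, c, e, f, g}  B2 = {a, b, c, f, g}  B3 = {b, c, e, f, h}  B4 = {c, d, e, f, g}
Tree: B1–B2, B1–B3, B1–B4
Every bag has size at most 5, so the width is 5 − 1 = 4 and tw(G) ≤ 4. For the lower bound, the 5 vertices {c, d, e, f, g} are pairwise adjacent, and any tree decomposition puts a clique entirely inside one bag — forcing width ≥ 4. The upper and lower bounds meet at 4, so that is the treewidth.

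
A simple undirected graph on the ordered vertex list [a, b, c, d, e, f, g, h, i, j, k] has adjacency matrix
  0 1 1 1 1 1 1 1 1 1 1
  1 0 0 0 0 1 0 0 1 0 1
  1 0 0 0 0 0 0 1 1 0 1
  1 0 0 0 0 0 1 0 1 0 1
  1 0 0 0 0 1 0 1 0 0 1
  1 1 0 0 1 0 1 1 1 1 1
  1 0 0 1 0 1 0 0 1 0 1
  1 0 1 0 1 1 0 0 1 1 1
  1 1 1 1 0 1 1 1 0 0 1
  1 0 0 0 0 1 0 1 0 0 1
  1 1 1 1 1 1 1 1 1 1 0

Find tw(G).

A width-4 tree decomposition is:
Bags: B1 = {a, f, h, i, k}  B2 = {a, e, f, h, k}  B3 = {a, f, g, i, k}  B4 = {a, d, g, i, k}  B5 = {a, b, f, i, k}  B6 = {a, c, h, i, k}  B7 = {a, f, h, j, k}
Tree: B1–B2, B1–B3, B3–B4, B3–B5, B1–B6, B1–B7
The largest bag has 5 vertices, giving width 4; this decomposition certifies tw(G) ≤ 4. Conversely, {a, d, g, i, k} is a clique of size 5, and the vertices of any clique must share a bag in every tree decomposition; so some bag has ≥ 5 vertices and tw(G) ≥ 4. Therefore the treewidth is 4.

4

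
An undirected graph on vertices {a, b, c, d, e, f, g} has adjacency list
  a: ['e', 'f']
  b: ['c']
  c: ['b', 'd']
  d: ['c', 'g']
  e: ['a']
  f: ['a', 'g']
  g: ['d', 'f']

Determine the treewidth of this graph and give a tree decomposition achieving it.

The largest bag has 2 vertices, giving width 1; this decomposition certifies tw(G) ≤ 1. Since G has at least one edge (e.g. e–a), it is not an edgeless graph, so tw(G) ≥ 1. Combining the bounds, tw(G) = 1.

Treewidth 1.
One optimal decomposition is:
Bags: B1 = {a, e}  B2 = {a, f}  B3 = {f, g}  B4 = {d, g}  B5 = {c, d}  B6 = {b, c}
Tree: B1–B2, B2–B3, B3–B4, B4–B5, B5–B6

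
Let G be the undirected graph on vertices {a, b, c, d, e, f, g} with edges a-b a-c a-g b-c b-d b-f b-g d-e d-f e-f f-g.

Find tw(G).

A width-2 tree decomposition is:
Bags: B1 = {b, d, f}  B2 = {b, f, g}  B3 = {a, b, g}  B4 = {d, e, f}  B5 = {a, b, c}
Tree: B1–B2, B2–B3, B1–B4, B3–B5
The largest bag has 3 vertices, giving width 2; this decomposition certifies tw(G) ≤ 2. On the other hand G contains the 3-clique {d, e, f}. A clique must lie in a single bag of any decomposition, so no decomposition can have width below 2. Combining the bounds, tw(G) = 2.

2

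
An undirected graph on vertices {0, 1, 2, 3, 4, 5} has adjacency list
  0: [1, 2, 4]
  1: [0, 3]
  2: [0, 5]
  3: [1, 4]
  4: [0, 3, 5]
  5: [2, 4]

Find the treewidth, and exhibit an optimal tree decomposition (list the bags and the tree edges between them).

The largest bag has 3 vertices, giving width 2; this decomposition certifies tw(G) ≤ 2. Since 3–1–0–4–3 is a cycle in G, G is not acyclic. Forests are exactly the graphs of treewidth ≤ 1, so tw(G) ≥ 2. Hence tw(G) = 2 exactly.

Treewidth 2.
One optimal decomposition is:
Bags: B1 = {1, 3, 4}  B2 = {0, 1, 4}  B3 = {0, 4, 5}  B4 = {0, 2, 5}
Tree: B1–B2, B2–B3, B3–B4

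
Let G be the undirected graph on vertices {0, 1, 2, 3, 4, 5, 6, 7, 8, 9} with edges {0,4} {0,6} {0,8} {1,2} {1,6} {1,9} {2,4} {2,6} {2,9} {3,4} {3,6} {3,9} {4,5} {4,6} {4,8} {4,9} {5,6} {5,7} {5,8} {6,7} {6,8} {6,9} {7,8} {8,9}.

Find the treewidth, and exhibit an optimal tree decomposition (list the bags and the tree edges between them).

Treewidth 3.
One such decomposition:
Bags: B1 = {4, 5, 6, 8}  B2 = {4, 6, 8, 9}  B3 = {0, 4, 6, 8}  B4 = {3, 4, 6, 9}  B5 = {5, 6, 7, 8}  B6 = {2, 4, 6, 9}  B7 = {1, 2, 6, 9}
Tree: B1–B2, B2–B3, B2–B4, B1–B5, B4–B6, B6–B7

Every bag has size at most 4, so the width is 4 − 1 = 3 and tw(G) ≤ 3. For the lower bound, the 4 vertices {1, 2, 6, 9} are pairwise adjacent, and any tree decomposition puts a clique entirely inside one bag — forcing width ≥ 3. Combining the bounds, tw(G) = 3.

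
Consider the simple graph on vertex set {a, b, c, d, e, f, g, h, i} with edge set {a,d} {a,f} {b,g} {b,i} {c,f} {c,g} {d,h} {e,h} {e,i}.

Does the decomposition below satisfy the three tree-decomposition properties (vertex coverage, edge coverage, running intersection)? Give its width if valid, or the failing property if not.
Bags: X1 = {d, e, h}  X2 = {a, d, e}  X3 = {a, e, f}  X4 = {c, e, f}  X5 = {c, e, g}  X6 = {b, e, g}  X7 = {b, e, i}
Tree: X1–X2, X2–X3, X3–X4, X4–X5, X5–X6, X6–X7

Checking the three conditions: (i) the bags cover all of {a, b, c, d, e, f, g, h, i}; (ii) for each edge, some bag contains both endpoints; (iii) the bags containing any fixed vertex form a subtree. All hold, so the decomposition is valid with width 3 − 1 = 2.

Yes; width 2.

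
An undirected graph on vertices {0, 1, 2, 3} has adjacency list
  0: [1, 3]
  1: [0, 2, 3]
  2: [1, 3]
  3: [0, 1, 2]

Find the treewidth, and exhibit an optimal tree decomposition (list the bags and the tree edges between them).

Each bag holds 3 vertices, so the decomposition has width 2, which upper-bounds the treewidth. For the lower bound, the 3 vertices {0, 1, 3} are pairwise adjacent, and any tree decomposition puts a clique entirely inside one bag — forcing width ≥ 2. Combining the bounds, tw(G) = 2.

Treewidth 2.
One such decomposition:
Bags: B1 = {1, 2, 3}  B2 = {0, 1, 3}
Tree: B1–B2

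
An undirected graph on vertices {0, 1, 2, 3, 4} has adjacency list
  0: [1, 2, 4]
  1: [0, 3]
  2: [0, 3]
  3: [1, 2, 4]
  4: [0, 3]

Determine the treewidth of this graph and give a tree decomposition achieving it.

Each bag holds 3 vertices, so the decomposition has width 2, which upper-bounds the treewidth. For the lower bound, G contains the cycle 4–3–2–0–4, so G is not a forest; only forests have treewidth ≤ 1, hence tw(G) ≥ 2. Hence tw(G) = 2 exactly.

Treewidth 2.
One such decomposition:
Bags: B1 = {0, 3, 4}  B2 = {0, 2, 3}  B3 = {0, 1, 3}
Tree: B1–B2, B2–B3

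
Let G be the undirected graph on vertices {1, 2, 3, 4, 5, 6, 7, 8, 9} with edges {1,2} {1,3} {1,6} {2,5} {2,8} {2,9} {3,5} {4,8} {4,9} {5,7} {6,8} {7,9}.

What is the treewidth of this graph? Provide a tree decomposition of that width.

Treewidth 3.
One such decomposition:
Bags: B1 = {1, 4, 6, 8}  B2 = {1, 2, 4, 8}  B3 = {1, 2, 4, 9}  B4 = {1, 2, 3, 9}  B5 = {2, 3, 5, 9}  B6 = {3, 5, 7, 9}
Tree: B1–B2, B2–B3, B3–B4, B4–B5, B5–B6

The largest bag has 4 vertices, giving width 3; this decomposition certifies tw(G) ≤ 3. For the lower bound: the 4 vertex sets {4,6,8}, {1}, {2}, {3,5,7,9} are disjoint, each induces a connected subgraph, and every pair is joined by at least one edge of G. Contracting each set to a single vertex therefore yields K_{4} as a minor, and since treewidth is minor-monotone, tw(G) ≥ tw(K_{4}) = 3. The upper and lower bounds meet at 3, so that is the treewidth.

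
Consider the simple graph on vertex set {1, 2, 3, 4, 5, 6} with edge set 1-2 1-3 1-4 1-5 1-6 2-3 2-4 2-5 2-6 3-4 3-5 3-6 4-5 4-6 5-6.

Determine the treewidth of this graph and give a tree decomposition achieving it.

Treewidth 5.
One such decomposition:
Bags: B1 = {1, 2, 3, 4, 5, 6}
Tree: (single bag)

A single bag containing all 6 vertices is trivially a valid decomposition of width 5. On the other hand G contains the 6-clique {1, 2, 3, 4, 5, 6}. A clique must lie in a single bag of any decomposition, so no decomposition can have width below 5. Therefore the treewidth is 5.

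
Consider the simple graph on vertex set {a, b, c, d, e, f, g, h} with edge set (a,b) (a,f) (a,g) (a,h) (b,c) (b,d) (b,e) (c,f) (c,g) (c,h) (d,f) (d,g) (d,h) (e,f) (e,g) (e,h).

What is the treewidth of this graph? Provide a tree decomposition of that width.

Every bag has size at most 5, so the width is 5 − 1 = 4 and tw(G) ≤ 4. For the lower bound: the 5 vertex sets {e,g}, {b,c}, {a,f}, {d}, {h} are disjoint, each induces a connected subgraph, and every pair is joined by at least one edge of G. Contracting each set to a single vertex therefore yields K_{5} as a minor, and since treewidth is minor-monotone, tw(G) ≥ tw(K_{5}) = 4. Combining the bounds, tw(G) = 4.

Treewidth 4.
One optimal decomposition is:
Bags: B1 = {a, c, d, e, g}  B2 = {a, b, c, d, e}  B3 = {a, c, d, e, f}  B4 = {a, c, d, e, h}
Tree: B1–B2, B2–B3, B3–B4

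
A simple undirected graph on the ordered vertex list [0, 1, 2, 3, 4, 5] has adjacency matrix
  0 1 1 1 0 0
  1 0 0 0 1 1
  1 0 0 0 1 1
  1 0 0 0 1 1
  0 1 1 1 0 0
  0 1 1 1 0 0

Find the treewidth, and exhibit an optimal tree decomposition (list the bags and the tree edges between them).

Treewidth 3.
Bags: B1 = {1, 2, 3, 4}  B2 = {0, 1, 2, 3}  B3 = {1, 2, 3, 5}
Tree: B1–B2, B2–B3

The largest bag has 4 vertices, giving width 3; this decomposition certifies tw(G) ≤ 3. For the lower bound: the 4 vertex sets {3,4}, {0,1}, {2}, {5} are disjoint, each induces a connected subgraph, and every pair is joined by at least one edge of G. Contracting each set to a single vertex therefore yields K_{4} as a minor, and since treewidth is minor-monotone, tw(G) ≥ tw(K_{4}) = 3. Therefore the treewidth is 3.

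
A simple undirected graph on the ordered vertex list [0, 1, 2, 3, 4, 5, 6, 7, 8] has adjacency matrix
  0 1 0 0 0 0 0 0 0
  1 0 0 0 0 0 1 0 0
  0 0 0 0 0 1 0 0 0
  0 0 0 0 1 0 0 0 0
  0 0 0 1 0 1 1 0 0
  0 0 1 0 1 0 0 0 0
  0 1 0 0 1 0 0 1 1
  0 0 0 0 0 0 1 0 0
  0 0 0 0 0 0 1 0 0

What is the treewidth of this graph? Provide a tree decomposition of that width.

Each bag holds 2 vertices, so the decomposition has width 1, which upper-bounds the treewidth. Since G has at least one edge (e.g. 4–6), it is not an edgeless graph, so tw(G) ≥ 1. Hence tw(G) = 1 exactly.

Treewidth 1.
One optimal decomposition is:
Bags: B1 = {4, 6}  B2 = {1, 6}  B3 = {4, 5}  B4 = {6, 7}  B5 = {3, 4}  B6 = {2, 5}  B7 = {6, 8}  B8 = {0, 1}
Tree: B1–B2, B1–B3, B2–B4, B3–B5, B3–B6, B1–B7, B2–B8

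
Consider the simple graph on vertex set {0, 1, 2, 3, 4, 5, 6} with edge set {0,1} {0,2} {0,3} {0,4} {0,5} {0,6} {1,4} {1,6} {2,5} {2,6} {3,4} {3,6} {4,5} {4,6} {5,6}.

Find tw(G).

A width-3 tree decomposition is:
Bags: B1 = {0, 4, 5, 6}  B2 = {0, 3, 4, 6}  B3 = {0, 1, 4, 6}  B4 = {0, 2, 5, 6}
Tree: B1–B2, B1–B3, B1–B4
The largest bag has 4 vertices, giving width 3; this decomposition certifies tw(G) ≤ 3. Conversely, {0, 2, 5, 6} is a clique of size 4, and the vertices of any clique must share a bag in every tree decomposition; so some bag has ≥ 4 vertices and tw(G) ≥ 3. The upper and lower bounds meet at 3, so that is the treewidth.

3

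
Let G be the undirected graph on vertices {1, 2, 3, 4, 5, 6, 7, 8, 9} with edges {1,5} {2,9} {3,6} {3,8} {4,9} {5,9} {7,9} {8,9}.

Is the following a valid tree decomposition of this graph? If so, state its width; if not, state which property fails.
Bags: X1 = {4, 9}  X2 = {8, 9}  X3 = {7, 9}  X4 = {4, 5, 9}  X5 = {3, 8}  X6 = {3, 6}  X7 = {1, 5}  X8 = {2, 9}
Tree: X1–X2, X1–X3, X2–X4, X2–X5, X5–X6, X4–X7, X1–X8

No — bags containing vertex 4 are not connected in the tree.

A tree decomposition must satisfy three properties: every vertex lies in some bag; for every edge, both endpoints lie together in some bag; and for every vertex, the bags containing it form a connected subtree. Here bags containing vertex 4 are not connected in the tree, so the decomposition is invalid.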